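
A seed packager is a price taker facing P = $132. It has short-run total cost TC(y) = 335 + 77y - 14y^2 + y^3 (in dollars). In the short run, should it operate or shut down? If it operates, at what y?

Variable cost is VC = 77y - 14y^2 + y^3, so AVC = VC/y = 77 - 14y + y^2 and MC = dTC/dy = 77 - 28y + 3y^2.
AVC is minimized where dAVC/dy = -14 + 2y = 0, at y = 7; min AVC = 77 - 14·7 + 7^2 = $28.
Because $132 ≥ $28, revenue can cover variable cost; the firm operates.
Set P = MC: 132 = 77 - 28y + 3y^2 → -55 - 28y + 3y^2 = 0. The roots are y = -5/3 and y = 11; the profit-maximizing output is on the rising part of MC, so y* = 11.
Check: AVC at y = 11 is $44 ≤ P, so revenue covers variable cost.
Profit = P·y − TC = 132·11 − 819 = $633.

Produce at y = 11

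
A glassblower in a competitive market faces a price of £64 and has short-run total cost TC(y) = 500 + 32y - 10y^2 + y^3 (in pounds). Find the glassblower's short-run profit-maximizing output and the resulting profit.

Profit = -£116 at y = 8

AVC = 32 - 10y + y^2 has its minimum £7 at y = 5; price £64 clears that bar, so the firm operates.
With MC = 32 - 20y + 3y^2, P = MC on the upward-sloping part at y* = 8.
TR = 64·8 = 512. TC = 500 + 128 = 628. Profit = 512 − 628 = -£116.
Shutting down would mean losing the fixed cost of £500, so operating at a loss of £116 is better by £384.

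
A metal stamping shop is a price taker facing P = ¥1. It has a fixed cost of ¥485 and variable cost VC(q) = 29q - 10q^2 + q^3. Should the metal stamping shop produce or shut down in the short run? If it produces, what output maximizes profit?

Shut down

From TC, MC = TC'(q) = 29 - 20q + 3q^2 and AVC = VC/q = 29 - 10q + q^2.
The AVC parabola has its vertex at q = 10/2 = 5, where AVC = 29 - 10·5 + 5^2 = ¥4.
Since P = ¥1 < min AVC = ¥4, price fails to cover variable cost at any output.
Shutting down limits the loss to fixed cost, ¥485.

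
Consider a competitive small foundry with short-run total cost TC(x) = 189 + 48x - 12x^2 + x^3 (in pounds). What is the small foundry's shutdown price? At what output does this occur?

£12 per unit, at x = 6

Short-run supply begins at min AVC. From VC = 48x - 12x^2 + x^3, AVC = 48 - 12x + x^2.
dAVC/dx = -12 + 2x = 0 gives x = 6. min AVC = 48 - 12·6 + 6^2 = 12.
The firm shuts down for any P below £12.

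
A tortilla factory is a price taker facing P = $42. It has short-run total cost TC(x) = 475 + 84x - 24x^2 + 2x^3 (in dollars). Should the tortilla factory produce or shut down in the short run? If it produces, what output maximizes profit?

Variable cost is VC = 84x - 24x^2 + 2x^3, so AVC = VC/x = 84 - 24x + 2x^2 and MC = dTC/dx = 84 - 48x + 6x^2.
AVC hits its minimum where MC = AVC, at x = 6, giving min AVC = 84 - 24·6 + 2·6^2 = $12.
Because $42 ≥ $12, revenue can cover variable cost; the firm operates.
P = MC gives 42 - 48x + 6x^2 = 0, with roots 1 and 7. Take the larger (rising MC): x* = 7.
Check: AVC at x = 7 is $14 ≤ P, so revenue covers variable cost.
Profit = P·x − TC = 42·7 − 573 = -$279, a loss, but smaller than the $475 fixed cost the firm would lose by shutting down.

Produce at x = 7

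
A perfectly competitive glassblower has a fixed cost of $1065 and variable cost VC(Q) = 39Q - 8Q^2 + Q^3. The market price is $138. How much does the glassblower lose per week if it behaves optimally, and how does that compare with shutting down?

Profit = -$255 at Q = 9

AVC = 39 - 8Q + Q^2 has its minimum $23 at Q = 4; price $138 clears that bar, so the firm operates.
MC = 39 - 16Q + 3Q^2. Setting P = MC and taking the root on the rising branch gives Q* = 9.
TR = 138·9 = 1242. TC = 1065 + 432 = 1497. Profit = 1242 − 1497 = -$255.
Shutting down would mean losing the fixed cost of $1065, so operating at a loss of $255 is better by $810.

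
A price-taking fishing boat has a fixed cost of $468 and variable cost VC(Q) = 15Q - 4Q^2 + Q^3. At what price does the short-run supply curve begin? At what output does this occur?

Short-run supply begins at min AVC. From VC = 15Q - 4Q^2 + Q^3, AVC = 15 - 4Q + Q^2.
dAVC/dQ = -4 + 2Q = 0 gives Q = 2. min AVC = 15 - 4·2 + 2^2 = 11.
For P < $11 the firm produces nothing.

$11 per unit, at Q = 2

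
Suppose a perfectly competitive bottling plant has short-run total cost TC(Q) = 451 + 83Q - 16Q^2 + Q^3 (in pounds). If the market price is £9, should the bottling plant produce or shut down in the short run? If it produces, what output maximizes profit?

Shut down

Strip out fixed cost: VC = 83Q - 16Q^2 + Q^3. Then AVC = 83 - 16Q + Q^2 and MC = 83 - 32Q + 3Q^2.
AVC hits its minimum where MC = AVC, at Q = 8, giving min AVC = 83 - 16·8 + 8^2 = £19.
Since P = £9 < min AVC = £19, price fails to cover variable cost at any output.
The firm minimizes its loss by shutting down and losing only its fixed cost of £451.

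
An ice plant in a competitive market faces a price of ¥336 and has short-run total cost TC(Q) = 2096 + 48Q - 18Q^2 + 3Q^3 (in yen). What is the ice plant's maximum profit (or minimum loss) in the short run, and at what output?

Profit = -¥176 at Q = 8

AVC = 48 - 18Q + 3Q^2; min AVC = ¥21 at Q = 3. Since P = ¥336 ≥ min AVC, the firm produces.
With MC = 48 - 36Q + 9Q^2, P = MC on the upward-sloping part at Q* = 8.
TR = 336·8 = 2688. TC = 2096 + 768 = 2864. Profit = 2688 − 2864 = -¥176.
That loss of ¥176 beats the ¥2096 the firm would lose by shutting down; producing recovers ¥1920 of fixed cost.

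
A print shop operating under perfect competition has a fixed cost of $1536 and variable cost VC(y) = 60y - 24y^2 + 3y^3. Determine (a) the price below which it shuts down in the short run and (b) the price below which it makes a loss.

Shutdown price = $12; break-even price = $252

Shutdown price = min AVC. AVC = 60 - 24y + 3y^2, with vertex at y = 4 and minimum $12.
ATC = 1536/y + 60 - 24y + 3y^2. Setting dATC/dy = −1536/y^2 − 24 + 6y = 0 gives y = 8 (since 6·8^3 − 24·8^2 = 1536).
min ATC = 1536/8 + 60 − 24·8 + 3·8^2 = $252. That is the break-even price.
Between these two prices the firm operates at a loss; above $252 it earns a profit.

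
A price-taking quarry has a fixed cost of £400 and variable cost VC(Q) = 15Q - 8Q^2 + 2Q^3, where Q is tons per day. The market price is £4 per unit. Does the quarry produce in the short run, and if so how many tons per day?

Variable cost is VC = 15Q - 8Q^2 + 2Q^3, so AVC = VC/Q = 15 - 8Q + 2Q^2 and MC = dTC/dQ = 15 - 16Q + 6Q^2.
AVC hits its minimum where MC = AVC, at Q = 2, giving min AVC = 15 - 8·2 + 2·2^2 = £7.
P = £4 lies below min AVC = £7; no output level covers variable cost.
Shutting down limits the loss to fixed cost, £400.

Shut down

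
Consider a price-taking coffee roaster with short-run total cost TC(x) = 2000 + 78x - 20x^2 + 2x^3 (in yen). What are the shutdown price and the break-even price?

Shutdown price = ¥28; break-even price = ¥278

AVC = 78 - 20x + 2x^2; minimized at x = 5, giving min AVC = ¥28. That is the shutdown price.
ATC = 2000/x + 78 - 20x + 2x^2. Setting dATC/dx = −2000/x^2 − 20 + 4x = 0 gives x = 10 (since 4·10^3 − 20·10^2 = 2000).
min ATC = 2000/10 + 78 − 20·10 + 2·10^2 = ¥278. That is the break-even price.
For ¥28 ≤ P < ¥278 the firm produces at a loss; below ¥28 it shuts down.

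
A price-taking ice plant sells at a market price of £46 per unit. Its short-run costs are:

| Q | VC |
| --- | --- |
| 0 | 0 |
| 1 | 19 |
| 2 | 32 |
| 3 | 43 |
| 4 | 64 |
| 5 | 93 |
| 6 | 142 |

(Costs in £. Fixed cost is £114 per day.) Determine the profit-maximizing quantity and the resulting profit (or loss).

Tabulate TR − TC: Q=0: -114; Q=1: -87; Q=2: -54; Q=3: -19; Q=4: 6; Q=5: 23; Q=6: 20.
Profit is maximized at Q = 5. AVC there is 93/5 = £18.60 ≤ P, so producing beats shutting down (which would give -£114).

Q = 5; profit = £23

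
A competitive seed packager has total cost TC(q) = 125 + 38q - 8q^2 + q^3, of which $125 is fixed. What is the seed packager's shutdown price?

The firm shuts down when price falls below the minimum of average variable cost. AVC = VC/q = 38 - 8q + q^2.
dAVC/dq = -8 + 2q = 0 gives q = 4. min AVC = 38 - 8·4 + 4^2 = 22.
The firm shuts down for any P below $22.

$22 per unit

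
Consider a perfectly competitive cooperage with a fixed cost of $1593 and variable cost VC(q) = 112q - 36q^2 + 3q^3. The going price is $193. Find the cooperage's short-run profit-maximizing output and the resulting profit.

AVC = 112 - 36q + 3q^2; min AVC = $4 at q = 6. Since P = $193 ≥ min AVC, the firm produces.
With MC = 112 - 72q + 9q^2, P = MC on the upward-sloping part at q* = 9.
TR = 193·9 = 1737. TC = 1593 + 279 = 1872. Profit = 1737 − 1872 = -$135.
Shutting down would mean losing the fixed cost of $1593, so operating at a loss of $135 is better by $1458.

Profit = -$135 at q = 9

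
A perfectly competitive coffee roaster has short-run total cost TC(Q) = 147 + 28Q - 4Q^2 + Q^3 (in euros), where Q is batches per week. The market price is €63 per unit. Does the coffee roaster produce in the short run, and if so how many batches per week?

From TC, MC = TC'(Q) = 28 - 8Q + 3Q^2 and AVC = VC/Q = 28 - 4Q + Q^2.
The AVC parabola has its vertex at Q = 4/2 = 2, where AVC = 28 - 4·2 + 2^2 = €24.
Since P = €63 ≥ min AVC = €24, price covers variable cost and the firm should produce.
P = MC gives -35 - 8Q + 3Q^2 = 0, with roots -7/3 and 5. Take the larger (rising MC): Q* = 5.
Check: AVC at Q = 5 is €33 ≤ P, so revenue covers variable cost.
Profit = P·Q − TC = 63·5 − 312 = €3.

Produce at Q = 5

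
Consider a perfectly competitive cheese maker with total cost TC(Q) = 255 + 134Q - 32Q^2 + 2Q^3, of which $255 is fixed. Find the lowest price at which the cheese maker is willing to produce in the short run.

$6 per unit

Short-run supply begins at min AVC. From VC = 134Q - 32Q^2 + 2Q^3, AVC = 134 - 32Q + 2Q^2.
At the minimum of AVC, MC = AVC. MC = 134 - 64Q + 6Q^2; setting MC = AVC gives 4Q^2 - 32Q = 0, so Q = 8. min AVC = 6.
For P < $6 the firm produces nothing.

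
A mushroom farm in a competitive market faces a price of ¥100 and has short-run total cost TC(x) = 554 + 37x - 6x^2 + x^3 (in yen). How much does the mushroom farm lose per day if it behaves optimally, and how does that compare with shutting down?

Profit = -¥162 at x = 7

AVC = 37 - 6x + x^2; min AVC = ¥28 at x = 3. Since P = ¥100 ≥ min AVC, the firm produces.
MC = 37 - 12x + 3x^2. Setting P = MC and taking the root on the rising branch gives x* = 7.
TR = 100·7 = 700. TC = 554 + 308 = 862. Profit = 700 − 862 = -¥162.
Shutting down would mean losing the fixed cost of ¥554, so operating at a loss of ¥162 is better by ¥392.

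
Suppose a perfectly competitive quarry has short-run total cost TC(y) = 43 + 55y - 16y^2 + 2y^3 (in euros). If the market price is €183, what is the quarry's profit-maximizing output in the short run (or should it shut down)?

Strip out fixed cost: VC = 55y - 16y^2 + 2y^3. Then AVC = 55 - 16y + 2y^2 and MC = 55 - 32y + 6y^2.
The AVC parabola has its vertex at y = 16/4 = 4, where AVC = 55 - 16·4 + 2·4^2 = €23.
P = €183 exceeds min AVC = €23, so the firm stays open.
P = MC gives -128 - 32y + 6y^2 = 0, with roots -8/3 and 8. Take the larger (rising MC): y* = 8.
Check: AVC at y = 8 is €55 ≤ P, so revenue covers variable cost.
Profit = P·y − TC = 183·8 − 483 = €981.

Produce at y = 8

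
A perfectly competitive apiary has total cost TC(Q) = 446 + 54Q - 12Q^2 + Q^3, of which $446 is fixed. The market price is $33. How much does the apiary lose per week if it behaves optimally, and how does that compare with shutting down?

AVC = 54 - 12Q + Q^2 has its minimum $18 at Q = 6; price $33 clears that bar, so the firm operates.
With MC = 54 - 24Q + 3Q^2, P = MC on the upward-sloping part at Q* = 7.
TR = 33·7 = 231. TC = 446 + 133 = 579. Profit = 231 − 579 = -$348.
Shutting down would mean losing the fixed cost of $446, so operating at a loss of $348 is better by $98.

Profit = -$348 at Q = 7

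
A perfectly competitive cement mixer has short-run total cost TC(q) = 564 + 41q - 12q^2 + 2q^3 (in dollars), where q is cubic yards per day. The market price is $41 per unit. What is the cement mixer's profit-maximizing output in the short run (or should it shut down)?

Variable cost is VC = 41q - 12q^2 + 2q^3, so AVC = VC/q = 41 - 12q + 2q^2 and MC = dTC/dq = 41 - 24q + 6q^2.
The AVC parabola has its vertex at q = 12/4 = 3, where AVC = 41 - 12·3 + 2·3^2 = $23.
Because $41 ≥ $23, revenue can cover variable cost; the firm operates.
Solving P = MC: -24q + 6q^2 = 0 ⇒ q = 0 or 4. On the upward-sloping branch, q* = 4.
Check: AVC at q = 4 is $25 ≤ P, so revenue covers variable cost.
Profit = P·q − TC = 41·4 − 664 = -$500, a loss, but smaller than the $564 fixed cost the firm would lose by shutting down.

Produce at q = 4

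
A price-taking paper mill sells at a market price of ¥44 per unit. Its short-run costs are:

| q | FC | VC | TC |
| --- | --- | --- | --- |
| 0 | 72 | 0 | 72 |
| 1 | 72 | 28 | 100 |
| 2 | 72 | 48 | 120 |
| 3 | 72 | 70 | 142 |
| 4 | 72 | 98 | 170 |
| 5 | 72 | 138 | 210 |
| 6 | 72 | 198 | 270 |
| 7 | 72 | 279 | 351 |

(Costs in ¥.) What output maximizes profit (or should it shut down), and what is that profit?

q = 5; profit = ¥10

Tabulate TR − TC: q=0: -72; q=1: -56; q=2: -32; q=3: -10; q=4: 6; q=5: 10; q=6: -6; q=7: -43.
Profit is maximized at q = 5. AVC there is 138/5 = ¥27.60 ≤ P, so producing beats shutting down (which would give -¥72).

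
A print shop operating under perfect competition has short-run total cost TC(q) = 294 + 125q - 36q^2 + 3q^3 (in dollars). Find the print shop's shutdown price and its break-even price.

AVC = 125 - 36q + 3q^2; minimized at q = 6, giving min AVC = $17. That is the shutdown price.
ATC = 294/q + 125 - 36q + 3q^2. Setting dATC/dq = −294/q^2 − 36 + 6q = 0 gives q = 7 (since 6·7^3 − 36·7^2 = 294).
min ATC = 294/7 + 125 − 36·7 + 3·7^2 = $62. That is the break-even price.
For $17 ≤ P < $62 the firm produces at a loss; below $17 it shuts down.

Shutdown price = $17; break-even price = $62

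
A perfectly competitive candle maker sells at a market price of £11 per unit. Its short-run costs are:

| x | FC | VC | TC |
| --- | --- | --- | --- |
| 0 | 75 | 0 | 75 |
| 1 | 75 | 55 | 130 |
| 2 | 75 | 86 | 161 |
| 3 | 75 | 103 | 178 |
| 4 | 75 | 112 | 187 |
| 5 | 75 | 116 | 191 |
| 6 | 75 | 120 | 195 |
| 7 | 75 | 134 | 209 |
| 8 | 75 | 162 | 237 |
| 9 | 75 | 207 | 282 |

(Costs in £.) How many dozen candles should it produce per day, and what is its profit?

x = 0 (shut down); profit = -£75

Profit at each row (π = 11x − TC): x=0: -75; x=1: -119; x=2: -139; x=3: -145; x=4: -143; x=5: -136; x=6: -129; x=7: -132; x=8: -149; x=9: -183.
Profit is highest at x = 0. Equivalently, the lowest AVC in the table is 134/7 ≈ £19.14 at x = 7, and P = £11 falls below it — price never covers variable cost, so the firm shuts down and loses only its fixed cost.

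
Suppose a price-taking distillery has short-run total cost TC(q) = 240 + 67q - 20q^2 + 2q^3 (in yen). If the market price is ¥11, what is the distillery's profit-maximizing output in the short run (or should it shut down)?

Strip out fixed cost: VC = 67q - 20q^2 + 2q^3. Then AVC = 67 - 20q + 2q^2 and MC = 67 - 40q + 6q^2.
AVC is minimized where dAVC/dq = -20 + 4q = 0, at q = 5; min AVC = 67 - 20·5 + 2·5^2 = ¥17.
P = ¥11 lies below min AVC = ¥17; no output level covers variable cost.
The firm minimizes its loss by shutting down and losing only its fixed cost of ¥240.

Shut down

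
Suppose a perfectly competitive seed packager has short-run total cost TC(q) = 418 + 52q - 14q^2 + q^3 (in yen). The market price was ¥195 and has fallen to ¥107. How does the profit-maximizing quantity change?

MC = 52 - 28q + 3q^2; the shutdown threshold is min AVC = ¥3 (at q = 7).
At P = ¥195 ≥ min AVC, set P = MC on the rising branch: q = 13.
At P = ¥107 ≥ min AVC, set P = MC: q = 11. The firm stays open but cuts output.

Output falls from 13 to 11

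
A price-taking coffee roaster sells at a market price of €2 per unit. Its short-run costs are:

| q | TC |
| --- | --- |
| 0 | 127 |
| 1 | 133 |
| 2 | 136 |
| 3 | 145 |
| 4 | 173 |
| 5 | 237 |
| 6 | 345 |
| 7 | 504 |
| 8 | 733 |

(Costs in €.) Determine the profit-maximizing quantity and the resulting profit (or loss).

Profit at each row (π = 2q − TC): q=0: -127; q=1: -131; q=2: -132; q=3: -139; q=4: -165; q=5: -227; q=6: -333; q=7: -490; q=8: -717.
Profit is highest at q = 0. Equivalently, the lowest AVC in the table is 9/2 ≈ €4.50 at q = 2, and P = €2 falls below it — price never covers variable cost, so the firm shuts down and loses only its fixed cost.

q = 0 (shut down); profit = -€127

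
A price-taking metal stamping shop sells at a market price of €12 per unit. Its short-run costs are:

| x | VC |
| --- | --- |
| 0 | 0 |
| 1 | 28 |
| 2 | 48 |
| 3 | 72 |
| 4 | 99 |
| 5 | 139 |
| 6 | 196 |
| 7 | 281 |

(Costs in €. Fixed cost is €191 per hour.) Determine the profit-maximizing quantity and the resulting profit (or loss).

Compute π = P·x − TC at each output: x=0: -191; x=1: -207; x=2: -215; x=3: -227; x=4: -242; x=5: -270; x=6: -315; x=7: -388.
Profit is highest at x = 0. Equivalently, the lowest AVC in the table is 48/2 ≈ €24 at x = 2, and P = €12 falls below it — price never covers variable cost, so the firm shuts down and loses only its fixed cost.

x = 0 (shut down); profit = -€191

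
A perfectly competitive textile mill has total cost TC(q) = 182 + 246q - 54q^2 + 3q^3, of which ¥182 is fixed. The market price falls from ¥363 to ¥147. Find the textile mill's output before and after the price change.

MC = 246 - 108q + 9q^2; the shutdown threshold is min AVC = ¥3 (at q = 9).
With P = ¥363 above the shutdown price, P = MC gives q = 13.
At P = ¥147 ≥ min AVC, set P = MC: q = 11. The firm stays open but cuts output.

Output falls from 13 to 11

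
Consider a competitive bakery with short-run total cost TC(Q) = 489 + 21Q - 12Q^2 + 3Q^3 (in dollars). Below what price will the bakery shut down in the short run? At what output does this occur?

$9 per unit, at Q = 2

The firm shuts down when price falls below the minimum of average variable cost. AVC = VC/Q = 21 - 12Q + 3Q^2.
dAVC/dQ = -12 + 6Q = 0 gives Q = 2. min AVC = 21 - 12·2 + 3·2^2 = 9.
For P < $9 the firm produces nothing.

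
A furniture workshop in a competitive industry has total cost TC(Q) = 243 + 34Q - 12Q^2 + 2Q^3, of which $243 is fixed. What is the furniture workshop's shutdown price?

$16 per unit

The shutdown price is the minimum of AVC. VC = 34Q - 12Q^2 + 2Q^3, so AVC = 34 - 12Q + 2Q^2.
dAVC/dQ = -12 + 4Q = 0 gives Q = 3. min AVC = 34 - 12·3 + 2·3^2 = 16.
For P < $16 the firm produces nothing.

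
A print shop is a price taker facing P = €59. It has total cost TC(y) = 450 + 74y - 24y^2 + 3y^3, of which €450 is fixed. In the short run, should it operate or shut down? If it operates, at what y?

Produce at y = 5

Variable cost is VC = 74y - 24y^2 + 3y^3, so AVC = VC/y = 74 - 24y + 3y^2 and MC = dTC/dy = 74 - 48y + 9y^2.
AVC hits its minimum where MC = AVC, at y = 4, giving min AVC = 74 - 24·4 + 3·4^2 = €26.
P = €59 exceeds min AVC = €26, so the firm stays open.
Solving P = MC: 15 - 48y + 9y^2 = 0 ⇒ y = 1/3 or 5. On the upward-sloping branch, y* = 5.
Check: AVC at y = 5 is €29 ≤ P, so revenue covers variable cost.
Profit = P·y − TC = 59·5 − 595 = -€300, a loss, but smaller than the €450 fixed cost the firm would lose by shutting down.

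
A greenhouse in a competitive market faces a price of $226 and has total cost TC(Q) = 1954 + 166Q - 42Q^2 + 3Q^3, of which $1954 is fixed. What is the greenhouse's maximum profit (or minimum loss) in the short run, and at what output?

AVC = 166 - 42Q + 3Q^2 has its minimum $19 at Q = 7; price $226 clears that bar, so the firm operates.
With MC = 166 - 84Q + 9Q^2, P = MC on the upward-sloping part at Q* = 10.
TR = 226·10 = 2260. TC = 1954 + 460 = 2414. Profit = 2260 − 2414 = -$154.
Shutting down would mean losing the fixed cost of $1954, so operating at a loss of $154 is better by $1800.

Profit = -$154 at Q = 10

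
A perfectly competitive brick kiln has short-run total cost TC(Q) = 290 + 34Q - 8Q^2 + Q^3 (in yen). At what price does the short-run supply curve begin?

The shutdown price is the minimum of AVC. VC = 34Q - 8Q^2 + Q^3, so AVC = 34 - 8Q + Q^2.
At the minimum of AVC, MC = AVC. MC = 34 - 16Q + 3Q^2; setting MC = AVC gives 2Q^2 - 8Q = 0, so Q = 4. min AVC = 18.
So the shutdown price is ¥18.

¥18 per unit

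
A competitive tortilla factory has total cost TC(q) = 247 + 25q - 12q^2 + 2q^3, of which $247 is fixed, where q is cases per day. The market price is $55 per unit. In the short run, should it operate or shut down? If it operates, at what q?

Variable cost is VC = 25q - 12q^2 + 2q^3, so AVC = VC/q = 25 - 12q + 2q^2 and MC = dTC/dq = 25 - 24q + 6q^2.
The AVC parabola has its vertex at q = 12/4 = 3, where AVC = 25 - 12·3 + 2·3^2 = $7.
Since P = $55 ≥ min AVC = $7, price covers variable cost and the firm should produce.
Set P = MC: 55 = 25 - 24q + 6q^2 → -30 - 24q + 6q^2 = 0. The roots are q = -1 and q = 5; the profit-maximizing output is on the rising part of MC, so q* = 5.
Check: AVC at q = 5 is $15 ≤ P, so revenue covers variable cost.
Profit = P·q − TC = 55·5 − 322 = -$47, a loss, but smaller than the $247 fixed cost the firm would lose by shutting down.

Produce at q = 5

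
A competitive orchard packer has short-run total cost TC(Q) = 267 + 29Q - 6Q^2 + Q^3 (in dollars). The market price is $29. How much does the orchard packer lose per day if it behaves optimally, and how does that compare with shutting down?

AVC = 29 - 6Q + Q^2; min AVC = $20 at Q = 3. Since P = $29 ≥ min AVC, the firm produces.
With MC = 29 - 12Q + 3Q^2, P = MC on the upward-sloping part at Q* = 4.
TR = 29·4 = 116. TC = 267 + 84 = 351. Profit = 116 − 351 = -$235.
Shutting down would mean losing the fixed cost of $267, so operating at a loss of $235 is better by $32.

Profit = -$235 at Q = 4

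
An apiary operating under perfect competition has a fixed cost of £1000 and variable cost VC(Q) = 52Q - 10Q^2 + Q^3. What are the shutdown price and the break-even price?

AVC = 52 - 10Q + Q^2; minimized at Q = 5, giving min AVC = £27. That is the shutdown price.
ATC = 1000/Q + 52 - 10Q + Q^2. Setting dATC/dQ = −1000/Q^2 − 10 + 2Q = 0 gives Q = 10 (since 2·10^3 − 10·10^2 = 1000).
min ATC = 1000/10 + 52 − 10·10 + 10^2 = £152. That is the break-even price.
For £27 ≤ P < £152 the firm produces at a loss; below £27 it shuts down.

Shutdown price = £27; break-even price = £152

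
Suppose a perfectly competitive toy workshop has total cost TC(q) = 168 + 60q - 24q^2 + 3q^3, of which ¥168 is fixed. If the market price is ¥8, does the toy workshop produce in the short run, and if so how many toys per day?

Shut down

Variable cost is VC = 60q - 24q^2 + 3q^3, so AVC = VC/q = 60 - 24q + 3q^2 and MC = dTC/dq = 60 - 48q + 9q^2.
AVC is minimized where dAVC/dq = -24 + 6q = 0, at q = 4; min AVC = 60 - 24·4 + 3·4^2 = ¥12.
Since P = ¥8 < min AVC = ¥12, price fails to cover variable cost at any output.
The firm minimizes its loss by shutting down and losing only its fixed cost of ¥168.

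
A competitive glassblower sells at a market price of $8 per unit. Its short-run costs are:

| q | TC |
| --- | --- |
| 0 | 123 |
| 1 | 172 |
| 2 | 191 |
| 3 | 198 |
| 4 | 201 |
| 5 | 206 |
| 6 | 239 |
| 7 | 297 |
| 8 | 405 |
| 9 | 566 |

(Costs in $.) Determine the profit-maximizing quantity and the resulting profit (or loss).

q = 0 (shut down); profit = -$123

Compute π = P·q − TC at each output: q=0: -123; q=1: -164; q=2: -175; q=3: -174; q=4: -169; q=5: -166; q=6: -191; q=7: -241; q=8: -341; q=9: -494.
Profit is highest at q = 0. Equivalently, the lowest AVC in the table is 83/5 ≈ $16.60 at q = 5, and P = $8 falls below it — price never covers variable cost, so the firm shuts down and loses only its fixed cost.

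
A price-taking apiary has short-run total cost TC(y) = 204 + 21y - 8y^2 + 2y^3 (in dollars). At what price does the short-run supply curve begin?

$13 per unit

Short-run supply begins at min AVC. From VC = 21y - 8y^2 + 2y^3, AVC = 21 - 8y + 2y^2.
dAVC/dy = -8 + 4y = 0 gives y = 2. min AVC = 21 - 8·2 + 2·2^2 = 13.
For P < $13 the firm produces nothing.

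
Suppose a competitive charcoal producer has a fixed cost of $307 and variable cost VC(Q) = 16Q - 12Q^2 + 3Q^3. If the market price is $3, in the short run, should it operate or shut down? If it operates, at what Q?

From TC, MC = TC'(Q) = 16 - 24Q + 9Q^2 and AVC = VC/Q = 16 - 12Q + 3Q^2.
AVC is minimized where dAVC/dQ = -12 + 6Q = 0, at Q = 2; min AVC = 16 - 12·2 + 3·2^2 = $4.
P = $3 lies below min AVC = $4; no output level covers variable cost.
The firm minimizes its loss by shutting down and losing only its fixed cost of $307.

Shut down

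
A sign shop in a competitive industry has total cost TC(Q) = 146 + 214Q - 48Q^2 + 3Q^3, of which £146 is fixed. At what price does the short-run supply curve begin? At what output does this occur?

The shutdown price is the minimum of AVC. VC = 214Q - 48Q^2 + 3Q^3, so AVC = 214 - 48Q + 3Q^2.
At the minimum of AVC, MC = AVC. MC = 214 - 96Q + 9Q^2; setting MC = AVC gives 6Q^2 - 48Q = 0, so Q = 8. min AVC = 22.
The firm shuts down for any P below £22.

£22 per unit, at Q = 8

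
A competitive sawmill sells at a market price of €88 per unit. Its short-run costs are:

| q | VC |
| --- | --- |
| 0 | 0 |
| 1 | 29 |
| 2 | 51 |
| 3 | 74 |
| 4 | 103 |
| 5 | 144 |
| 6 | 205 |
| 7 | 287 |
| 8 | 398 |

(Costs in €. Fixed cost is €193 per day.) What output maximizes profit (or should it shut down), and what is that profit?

Tabulate TR − TC: q=0: -193; q=1: -134; q=2: -68; q=3: -3; q=4: 56; q=5: 103; q=6: 130; q=7: 136; q=8: 113.
Profit is maximized at q = 7. AVC there is 287/7 = €41 ≤ P, so producing beats shutting down (which would give -€193).

q = 7; profit = €136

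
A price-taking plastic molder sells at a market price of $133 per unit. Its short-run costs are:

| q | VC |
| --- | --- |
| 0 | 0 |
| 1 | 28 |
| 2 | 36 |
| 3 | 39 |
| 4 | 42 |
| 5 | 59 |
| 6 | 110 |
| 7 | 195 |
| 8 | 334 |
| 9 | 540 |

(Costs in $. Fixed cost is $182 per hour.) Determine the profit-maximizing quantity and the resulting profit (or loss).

q = 7; profit = $554

Tabulate TR − TC: q=0: -182; q=1: -77; q=2: 48; q=3: 178; q=4: 308; q=5: 424; q=6: 506; q=7: 554; q=8: 548; q=9: 475.
Profit is maximized at q = 7. AVC there is 195/7 = $27.86 ≤ P, so producing beats shutting down (which would give -$182).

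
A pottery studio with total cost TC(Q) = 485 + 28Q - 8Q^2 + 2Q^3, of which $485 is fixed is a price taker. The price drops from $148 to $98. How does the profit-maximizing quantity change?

Output falls from 6 to 5

AVC = 28 - 8Q + 2Q^2, minimized at Q = 2 where min AVC = $20. MC = 28 - 16Q + 6Q^2.
At P = $148 ≥ min AVC, set P = MC on the rising branch: Q = 6.
At P = $98 ≥ min AVC, set P = MC: Q = 5. The firm stays open but cuts output.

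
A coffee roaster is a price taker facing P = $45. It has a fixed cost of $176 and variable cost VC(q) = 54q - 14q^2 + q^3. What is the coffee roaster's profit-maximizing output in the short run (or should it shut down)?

From TC, MC = TC'(q) = 54 - 28q + 3q^2 and AVC = VC/q = 54 - 14q + q^2.
AVC hits its minimum where MC = AVC, at q = 7, giving min AVC = 54 - 14·7 + 7^2 = $5.
P = $45 exceeds min AVC = $5, so the firm stays open.
Solving P = MC: 9 - 28q + 3q^2 = 0 ⇒ q = 1/3 or 9. On the upward-sloping branch, q* = 9.
Check: AVC at q = 9 is $9 ≤ P, so revenue covers variable cost.
Profit = P·q − TC = 45·9 − 257 = $148.

Produce at q = 9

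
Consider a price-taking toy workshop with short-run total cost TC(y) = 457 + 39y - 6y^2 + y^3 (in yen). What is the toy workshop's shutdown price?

Short-run supply begins at min AVC. From VC = 39y - 6y^2 + y^3, AVC = 39 - 6y + y^2.
dAVC/dy = -6 + 2y = 0 gives y = 3. min AVC = 39 - 6·3 + 3^2 = 30.
For P < ¥30 the firm produces nothing.

¥30 per unit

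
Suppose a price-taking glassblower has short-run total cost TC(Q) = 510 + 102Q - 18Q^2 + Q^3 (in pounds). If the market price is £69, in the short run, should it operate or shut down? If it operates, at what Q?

Produce at Q = 11

Strip out fixed cost: VC = 102Q - 18Q^2 + Q^3. Then AVC = 102 - 18Q + Q^2 and MC = 102 - 36Q + 3Q^2.
AVC hits its minimum where MC = AVC, at Q = 9, giving min AVC = 102 - 18·9 + 9^2 = £21.
Because £69 ≥ £21, revenue can cover variable cost; the firm operates.
Set P = MC: 69 = 102 - 36Q + 3Q^2 → 33 - 36Q + 3Q^2 = 0. The roots are Q = 1 and Q = 11; the profit-maximizing output is on the rising part of MC, so Q* = 11.
Check: AVC at Q = 11 is £25 ≤ P, so revenue covers variable cost.
Profit = P·Q − TC = 69·11 − 785 = -£26, a loss, but smaller than the £510 fixed cost the firm would lose by shutting down.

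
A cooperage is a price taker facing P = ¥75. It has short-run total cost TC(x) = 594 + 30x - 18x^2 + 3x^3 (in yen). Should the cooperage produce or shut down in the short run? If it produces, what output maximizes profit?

From TC, MC = TC'(x) = 30 - 36x + 9x^2 and AVC = VC/x = 30 - 18x + 3x^2.
AVC is minimized where dAVC/dx = -18 + 6x = 0, at x = 3; min AVC = 30 - 18·3 + 3·3^2 = ¥3.
Because ¥75 ≥ ¥3, revenue can cover variable cost; the firm operates.
P = MC gives -45 - 36x + 9x^2 = 0, with roots -1 and 5. Take the larger (rising MC): x* = 5.
Check: AVC at x = 5 is ¥15 ≤ P, so revenue covers variable cost.
Profit = P·x − TC = 75·5 − 669 = -¥294, a loss, but smaller than the ¥594 fixed cost the firm would lose by shutting down.

Produce at x = 5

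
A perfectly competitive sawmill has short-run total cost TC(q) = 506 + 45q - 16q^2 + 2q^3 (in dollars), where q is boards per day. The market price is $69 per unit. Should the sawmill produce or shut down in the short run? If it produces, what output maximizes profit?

Strip out fixed cost: VC = 45q - 16q^2 + 2q^3. Then AVC = 45 - 16q + 2q^2 and MC = 45 - 32q + 6q^2.
AVC hits its minimum where MC = AVC, at q = 4, giving min AVC = 45 - 16·4 + 2·4^2 = $13.
Because $69 ≥ $13, revenue can cover variable cost; the firm operates.
P = MC gives -24 - 32q + 6q^2 = 0, with roots -2/3 and 6. Take the larger (rising MC): q* = 6.
Check: AVC at q = 6 is $21 ≤ P, so revenue covers variable cost.
Profit = P·q − TC = 69·6 − 632 = -$218, a loss, but smaller than the $506 fixed cost the firm would lose by shutting down.

Produce at q = 6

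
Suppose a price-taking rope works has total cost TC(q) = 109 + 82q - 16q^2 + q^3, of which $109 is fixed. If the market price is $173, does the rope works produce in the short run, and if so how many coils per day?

Produce at q = 13

From TC, MC = TC'(q) = 82 - 32q + 3q^2 and AVC = VC/q = 82 - 16q + q^2.
The AVC parabola has its vertex at q = 16/2 = 8, where AVC = 82 - 16·8 + 8^2 = $18.
Because $173 ≥ $18, revenue can cover variable cost; the firm operates.
Solving P = MC: -91 - 32q + 3q^2 = 0 ⇒ q = -7/3 or 13. On the upward-sloping branch, q* = 13.
Check: AVC at q = 13 is $43 ≤ P, so revenue covers variable cost.
Profit = P·q − TC = 173·13 − 668 = $1581.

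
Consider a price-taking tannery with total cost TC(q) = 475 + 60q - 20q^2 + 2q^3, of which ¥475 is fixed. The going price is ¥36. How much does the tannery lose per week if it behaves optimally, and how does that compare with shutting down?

Profit = -¥331 at q = 6

AVC = 60 - 20q + 2q^2 has its minimum ¥10 at q = 5; price ¥36 clears that bar, so the firm operates.
MC = 60 - 40q + 6q^2. Setting P = MC and taking the root on the rising branch gives q* = 6.
TR = 36·6 = 216. TC = 475 + 72 = 547. Profit = 216 − 547 = -¥331.
By producing, the firm covers all variable cost plus ¥144 of fixed cost; shutting down would lose the full ¥475.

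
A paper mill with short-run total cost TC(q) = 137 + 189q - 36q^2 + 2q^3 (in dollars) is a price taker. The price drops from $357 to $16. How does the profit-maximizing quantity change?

MC = 189 - 72q + 6q^2; the shutdown threshold is min AVC = $27 (at q = 9).
With P = $357 above the shutdown price, P = MC gives q = 14.
At P = $16 < min AVC = $27, price no longer covers variable cost at any output, so the firm shuts down: q = 0.

Output falls from 14 to 0 (the firm shuts down)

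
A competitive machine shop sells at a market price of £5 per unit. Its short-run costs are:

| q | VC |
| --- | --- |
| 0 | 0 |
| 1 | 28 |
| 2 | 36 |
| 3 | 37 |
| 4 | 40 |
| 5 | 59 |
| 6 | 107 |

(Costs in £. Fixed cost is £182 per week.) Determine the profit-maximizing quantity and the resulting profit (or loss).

q = 0 (shut down); profit = -£182

Compute π = P·q − TC at each output: q=0: -182; q=1: -205; q=2: -208; q=3: -204; q=4: -202; q=5: -216; q=6: -259.
Profit is highest at q = 0. Equivalently, the lowest AVC in the table is 40/4 ≈ £10 at q = 4, and P = £5 falls below it — price never covers variable cost, so the firm shuts down and loses only its fixed cost.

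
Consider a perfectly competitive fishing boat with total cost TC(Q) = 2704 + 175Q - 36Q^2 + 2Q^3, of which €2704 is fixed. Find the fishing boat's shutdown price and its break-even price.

Shutdown price = min AVC. AVC = 175 - 36Q + 2Q^2, with vertex at Q = 9 and minimum €13.
ATC = 2704/Q + 175 - 36Q + 2Q^2. Setting dATC/dQ = −2704/Q^2 − 36 + 4Q = 0 gives Q = 13 (since 4·13^3 − 36·13^2 = 2704).
min ATC = 2704/13 + 175 − 36·13 + 2·13^2 = €253. That is the break-even price.
Between these two prices the firm operates at a loss; above €253 it earns a profit.

Shutdown price = €13; break-even price = €253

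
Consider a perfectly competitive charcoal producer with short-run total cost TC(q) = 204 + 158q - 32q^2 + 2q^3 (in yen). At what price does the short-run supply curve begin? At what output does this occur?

¥30 per unit, at q = 8

The firm shuts down when price falls below the minimum of average variable cost. AVC = VC/q = 158 - 32q + 2q^2.
At the minimum of AVC, MC = AVC. MC = 158 - 64q + 6q^2; setting MC = AVC gives 4q^2 - 32q = 0, so q = 8. min AVC = 30.
For P < ¥30 the firm produces nothing.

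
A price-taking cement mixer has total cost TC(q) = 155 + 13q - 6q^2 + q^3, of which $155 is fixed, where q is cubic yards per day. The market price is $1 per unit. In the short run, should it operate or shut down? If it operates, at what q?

Variable cost is VC = 13q - 6q^2 + q^3, so AVC = VC/q = 13 - 6q + q^2 and MC = dTC/dq = 13 - 12q + 3q^2.
AVC hits its minimum where MC = AVC, at q = 3, giving min AVC = 13 - 6·3 + 3^2 = $4.
Since P = $1 < min AVC = $4, price fails to cover variable cost at any output.
The firm minimizes its loss by shutting down and losing only its fixed cost of $155.

Shut down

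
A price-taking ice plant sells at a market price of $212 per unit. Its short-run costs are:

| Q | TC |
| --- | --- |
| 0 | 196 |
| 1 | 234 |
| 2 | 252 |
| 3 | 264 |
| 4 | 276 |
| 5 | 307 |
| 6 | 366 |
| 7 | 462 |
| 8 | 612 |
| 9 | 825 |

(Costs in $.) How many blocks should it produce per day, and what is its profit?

Q = 8; profit = $1084

Tabulate TR − TC: Q=0: -196; Q=1: -22; Q=2: 172; Q=3: 372; Q=4: 572; Q=5: 753; Q=6: 906; Q=7: 1022; Q=8: 1084; Q=9: 1083.
Profit is maximized at Q = 8. AVC there is 416/8 = $52 ≤ P, so producing beats shutting down (which would give -$196).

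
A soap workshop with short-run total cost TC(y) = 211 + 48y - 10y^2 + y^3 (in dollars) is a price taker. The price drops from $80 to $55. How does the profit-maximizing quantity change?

AVC = 48 - 10y + y^2, minimized at y = 5 where min AVC = $23. MC = 48 - 20y + 3y^2.
At P = $80 ≥ min AVC, set P = MC on the rising branch: y = 8.
At P = $55 ≥ min AVC, set P = MC: y = 7. The firm stays open but cuts output.

Output falls from 8 to 7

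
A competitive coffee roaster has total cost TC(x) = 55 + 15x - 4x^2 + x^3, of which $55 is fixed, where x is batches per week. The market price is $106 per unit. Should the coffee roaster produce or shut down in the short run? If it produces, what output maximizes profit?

From TC, MC = TC'(x) = 15 - 8x + 3x^2 and AVC = VC/x = 15 - 4x + x^2.
AVC is minimized where dAVC/dx = -4 + 2x = 0, at x = 2; min AVC = 15 - 4·2 + 2^2 = $11.
Since P = $106 ≥ min AVC = $11, price covers variable cost and the firm should produce.
P = MC gives -91 - 8x + 3x^2 = 0, with roots -13/3 and 7. Take the larger (rising MC): x* = 7.
Check: AVC at x = 7 is $36 ≤ P, so revenue covers variable cost.
Profit = P·x − TC = 106·7 − 307 = $435.

Produce at x = 7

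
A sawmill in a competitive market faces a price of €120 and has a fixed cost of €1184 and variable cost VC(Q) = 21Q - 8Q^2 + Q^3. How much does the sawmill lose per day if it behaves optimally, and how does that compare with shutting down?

Profit = -€374 at Q = 9

AVC = 21 - 8Q + Q^2; min AVC = €5 at Q = 4. Since P = €120 ≥ min AVC, the firm produces.
MC = 21 - 16Q + 3Q^2. Setting P = MC and taking the root on the rising branch gives Q* = 9.
TR = 120·9 = 1080. TC = 1184 + 270 = 1454. Profit = 1080 − 1454 = -€374.
Shutting down would mean losing the fixed cost of €1184, so operating at a loss of €374 is better by €810.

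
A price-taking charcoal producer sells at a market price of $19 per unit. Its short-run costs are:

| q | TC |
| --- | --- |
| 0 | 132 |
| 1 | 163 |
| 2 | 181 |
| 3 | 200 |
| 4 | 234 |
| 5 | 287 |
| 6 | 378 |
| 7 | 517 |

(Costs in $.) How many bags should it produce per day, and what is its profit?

Profit at each row (π = 19q − TC): q=0: -132; q=1: -144; q=2: -143; q=3: -143; q=4: -158; q=5: -192; q=6: -264; q=7: -384.
Profit is highest at q = 0. Equivalently, the lowest AVC in the table is 68/3 ≈ $22.67 at q = 3, and P = $19 falls below it — price never covers variable cost, so the firm shuts down and loses only its fixed cost.

q = 0 (shut down); profit = -$132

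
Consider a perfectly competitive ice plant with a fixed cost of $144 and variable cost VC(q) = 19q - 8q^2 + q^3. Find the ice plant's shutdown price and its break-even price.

Shutdown price = $3; break-even price = $31

AVC = 19 - 8q + q^2; minimized at q = 4, giving min AVC = $3. That is the shutdown price.
ATC = 144/q + 19 - 8q + q^2. Setting dATC/dq = −144/q^2 − 8 + 2q = 0 gives q = 6 (since 2·6^3 − 8·6^2 = 144).
min ATC = 144/6 + 19 − 8·6 + 6^2 = $31. That is the break-even price.
For $3 ≤ P < $31 the firm produces at a loss; below $3 it shuts down.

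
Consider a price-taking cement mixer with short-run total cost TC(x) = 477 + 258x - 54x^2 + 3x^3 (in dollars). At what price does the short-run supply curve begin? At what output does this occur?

$15 per unit, at x = 9

The shutdown price is the minimum of AVC. VC = 258x - 54x^2 + 3x^3, so AVC = 258 - 54x + 3x^2.
dAVC/dx = -54 + 6x = 0 gives x = 9. min AVC = 258 - 54·9 + 3·9^2 = 15.
So the shutdown price is $15.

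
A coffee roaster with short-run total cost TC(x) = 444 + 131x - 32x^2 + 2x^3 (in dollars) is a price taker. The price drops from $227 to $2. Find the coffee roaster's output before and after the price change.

AVC = 131 - 32x + 2x^2, minimized at x = 8 where min AVC = $3. MC = 131 - 64x + 6x^2.
With P = $227 above the shutdown price, P = MC gives x = 12.
At P = $2 < min AVC = $3, price no longer covers variable cost at any output, so the firm shuts down: x = 0.

Output falls from 12 to 0 (the firm shuts down)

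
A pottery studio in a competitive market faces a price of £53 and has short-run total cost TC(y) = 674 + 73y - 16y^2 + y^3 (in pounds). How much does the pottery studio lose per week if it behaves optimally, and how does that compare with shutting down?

AVC = 73 - 16y + y^2; min AVC = £9 at y = 8. Since P = £53 ≥ min AVC, the firm produces.
With MC = 73 - 32y + 3y^2, P = MC on the upward-sloping part at y* = 10.
TR = 53·10 = 530. TC = 674 + 130 = 804. Profit = 530 − 804 = -£274.
That loss of £274 beats the £674 the firm would lose by shutting down; producing recovers £400 of fixed cost.

Profit = -£274 at y = 10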